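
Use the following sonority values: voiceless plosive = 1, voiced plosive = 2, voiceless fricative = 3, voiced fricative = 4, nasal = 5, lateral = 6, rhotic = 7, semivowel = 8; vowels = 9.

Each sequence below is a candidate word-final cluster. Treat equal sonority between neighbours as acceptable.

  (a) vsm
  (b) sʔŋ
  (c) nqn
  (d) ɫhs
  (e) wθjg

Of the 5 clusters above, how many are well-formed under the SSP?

1

(a) sonority 4-3-5: ill-formed.
(b) sonority 3-1-5: ill-formed.
(c) sonority 5-1-5: ill-formed.
(d) sonority 6-3-3: well-formed.
(e) sonority 8-3-8-2: ill-formed.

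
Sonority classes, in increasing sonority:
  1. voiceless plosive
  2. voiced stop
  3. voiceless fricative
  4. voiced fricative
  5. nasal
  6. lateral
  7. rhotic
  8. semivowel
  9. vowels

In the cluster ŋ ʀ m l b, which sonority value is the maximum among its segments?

/ŋ/ is a nasal (sonority 5).
/ʀ/ is a rhotic (sonority 7).
/m/ is a nasal (sonority 5).
/l/ is a lateral (sonority 6).
/b/ is a voiced stop (sonority 2).
The maximum is 7.

7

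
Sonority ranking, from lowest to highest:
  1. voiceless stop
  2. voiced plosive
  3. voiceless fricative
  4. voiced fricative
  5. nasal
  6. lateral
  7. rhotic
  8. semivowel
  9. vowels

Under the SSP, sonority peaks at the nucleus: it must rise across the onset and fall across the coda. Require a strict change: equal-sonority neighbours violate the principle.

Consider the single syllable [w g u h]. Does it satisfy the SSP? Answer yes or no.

no

Onset: /w/ is a semivowel (sonority 8), /g/ is a voiced plosive (sonority 2); then the nucleus /u/ (sonority 9).
Onset profile 8-2-9 — does not strictly rise throughout.
Coda: /h/ is a voiceless fricative (sonority 3).
Coda profile 9-3 — falls from the nucleus.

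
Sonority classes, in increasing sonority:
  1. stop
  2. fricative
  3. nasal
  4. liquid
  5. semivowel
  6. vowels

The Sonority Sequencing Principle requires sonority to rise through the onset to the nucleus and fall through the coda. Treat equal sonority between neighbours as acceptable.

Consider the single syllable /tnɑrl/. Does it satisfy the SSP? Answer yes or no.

yes

Onset: /t/ is a stop (sonority 1), /n/ is a nasal (sonority 3); then the nucleus /ɑ/ (sonority 6).
Onset profile 1-3-6 — rises to the nucleus.
Coda: /r/ is a liquid (sonority 4), /l/ is a liquid (sonority 4).
Coda profile 6-4-4 — falls from the nucleus.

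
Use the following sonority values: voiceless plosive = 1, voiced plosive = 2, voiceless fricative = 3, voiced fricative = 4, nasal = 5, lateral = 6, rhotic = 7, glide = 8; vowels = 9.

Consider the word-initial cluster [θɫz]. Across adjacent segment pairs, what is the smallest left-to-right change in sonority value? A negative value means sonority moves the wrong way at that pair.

/θ/: voiceless fricative = 3.
/ɫ/: lateral = 6.
/z/: voiced fricative = 4.
/θ/→/ɫ/: change +3.
/ɫ/→/z/: change -2.
Minimum = -2.

-2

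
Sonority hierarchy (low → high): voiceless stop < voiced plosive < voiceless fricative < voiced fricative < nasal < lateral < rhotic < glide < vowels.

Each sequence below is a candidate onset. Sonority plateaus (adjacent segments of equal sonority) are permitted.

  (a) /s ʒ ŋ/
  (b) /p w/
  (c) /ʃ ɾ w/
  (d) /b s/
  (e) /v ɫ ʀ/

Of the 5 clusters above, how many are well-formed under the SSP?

5

(a) 3-4-5 → obeys
(b) 1-8 → obeys
(c) 3-7-8 → obeys
(d) 2-3 → obeys
(e) 4-6-7 → obeys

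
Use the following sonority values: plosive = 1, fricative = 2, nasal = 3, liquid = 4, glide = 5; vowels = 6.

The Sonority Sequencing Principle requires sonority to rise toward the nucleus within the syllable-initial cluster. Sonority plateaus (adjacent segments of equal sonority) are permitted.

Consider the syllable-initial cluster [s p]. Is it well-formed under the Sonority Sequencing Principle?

/s/: fricative = 2.
/p/: plosive = 1.
The profile is 2-1. Between /s/ (2) and /p/ (1) sonority does not rise, so the cluster violates the SSP.

no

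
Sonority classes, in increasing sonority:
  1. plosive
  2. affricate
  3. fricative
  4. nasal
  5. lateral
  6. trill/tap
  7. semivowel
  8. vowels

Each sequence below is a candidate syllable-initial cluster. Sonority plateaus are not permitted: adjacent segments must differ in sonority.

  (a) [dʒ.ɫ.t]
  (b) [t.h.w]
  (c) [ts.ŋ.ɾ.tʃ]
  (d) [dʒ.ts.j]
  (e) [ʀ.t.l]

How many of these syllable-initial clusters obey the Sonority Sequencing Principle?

1

(a) [dʒ.ɫ.t]: profile 2-5-1 — violates.
(b) [t.h.w]: profile 1-3-7 — obeys.
(c) [ts.ŋ.ɾ.tʃ]: profile 2-4-6-2 — violates.
(d) [dʒ.ts.j]: profile 2-2-7 — violates.
(e) [ʀ.t.l]: profile 6-1-5 — violates.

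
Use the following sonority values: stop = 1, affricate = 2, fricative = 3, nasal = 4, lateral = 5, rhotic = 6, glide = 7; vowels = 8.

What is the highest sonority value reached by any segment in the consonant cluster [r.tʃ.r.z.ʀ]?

/r/ is a rhotic (sonority 6).
/tʃ/ is an affricate (sonority 2).
/r/ is a rhotic (sonority 6).
/z/ is a fricative (sonority 3).
/ʀ/ is a rhotic (sonority 6).
The maximum is 6.

6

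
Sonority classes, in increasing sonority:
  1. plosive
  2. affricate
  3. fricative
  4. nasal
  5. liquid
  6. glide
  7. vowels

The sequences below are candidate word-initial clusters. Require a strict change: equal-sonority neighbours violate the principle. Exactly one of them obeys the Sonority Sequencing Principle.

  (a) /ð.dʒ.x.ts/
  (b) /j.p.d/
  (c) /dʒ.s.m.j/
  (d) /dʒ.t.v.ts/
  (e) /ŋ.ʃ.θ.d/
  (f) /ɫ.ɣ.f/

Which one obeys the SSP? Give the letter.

(a) 3-2-3-2 → violates
(b) 6-1-1 → violates
(c) 2-3-4-6 → obeys
(d) 2-1-3-2 → violates
(e) 4-3-3-1 → violates
(f) 5-3-3 → violates

c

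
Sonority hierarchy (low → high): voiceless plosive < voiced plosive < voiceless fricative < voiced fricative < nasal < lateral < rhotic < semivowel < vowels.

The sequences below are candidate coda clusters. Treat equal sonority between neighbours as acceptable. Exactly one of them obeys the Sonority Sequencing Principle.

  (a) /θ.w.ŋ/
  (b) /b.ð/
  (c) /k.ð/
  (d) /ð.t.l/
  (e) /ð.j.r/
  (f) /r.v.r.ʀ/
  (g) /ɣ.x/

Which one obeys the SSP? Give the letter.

(a) 3-8-5 → violates
(b) 2-4 → violates
(c) 1-4 → violates
(d) 4-1-6 → violates
(e) 4-8-7 → violates
(f) 7-4-7-7 → violates
(g) 4-3 → obeys

g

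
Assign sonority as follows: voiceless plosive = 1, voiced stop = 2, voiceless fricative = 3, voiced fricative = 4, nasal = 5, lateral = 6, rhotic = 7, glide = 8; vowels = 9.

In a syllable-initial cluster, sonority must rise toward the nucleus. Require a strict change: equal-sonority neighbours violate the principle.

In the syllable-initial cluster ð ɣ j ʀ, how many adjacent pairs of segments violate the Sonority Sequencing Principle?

/ð/: voiced fricative = 4.
/ɣ/: voiced fricative = 4.
/j/: glide = 8.
/ʀ/: rhotic = 7.
/ð/→/ɣ/: 4→4 (plateau) — violation.
/ɣ/→/j/: 4→8 (rises) — ok.
/j/→/ʀ/: 8→7 (does not rise) — violation.

2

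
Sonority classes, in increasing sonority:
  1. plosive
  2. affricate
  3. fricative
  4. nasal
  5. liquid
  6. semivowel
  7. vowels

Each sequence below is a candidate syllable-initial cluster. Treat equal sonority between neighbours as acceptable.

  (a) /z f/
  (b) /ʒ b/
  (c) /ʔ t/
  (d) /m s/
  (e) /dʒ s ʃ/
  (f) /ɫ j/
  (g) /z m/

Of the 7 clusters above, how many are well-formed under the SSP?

5

(a) 3-3 → obeys
(b) 3-1 → violates
(c) 1-1 → obeys
(d) 4-3 → violates
(e) 2-3-3 → obeys
(f) 5-6 → obeys
(g) 3-4 → obeys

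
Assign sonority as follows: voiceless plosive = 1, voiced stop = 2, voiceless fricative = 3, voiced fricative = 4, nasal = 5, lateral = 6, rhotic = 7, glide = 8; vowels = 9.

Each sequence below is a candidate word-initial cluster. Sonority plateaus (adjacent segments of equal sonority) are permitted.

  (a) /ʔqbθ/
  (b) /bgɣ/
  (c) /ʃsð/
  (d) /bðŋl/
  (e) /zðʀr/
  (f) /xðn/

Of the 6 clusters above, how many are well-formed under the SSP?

6

(a) sonority 1-1-2-3: well-formed.
(b) sonority 2-2-4: well-formed.
(c) sonority 3-3-4: well-formed.
(d) sonority 2-4-5-6: well-formed.
(e) sonority 4-4-7-7: well-formed.
(f) sonority 3-4-5: well-formed.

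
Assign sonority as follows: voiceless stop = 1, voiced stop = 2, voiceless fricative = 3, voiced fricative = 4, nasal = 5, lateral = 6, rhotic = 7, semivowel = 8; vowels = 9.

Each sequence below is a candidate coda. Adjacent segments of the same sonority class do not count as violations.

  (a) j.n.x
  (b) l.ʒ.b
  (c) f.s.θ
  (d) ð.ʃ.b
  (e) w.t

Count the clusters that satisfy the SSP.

(a) sonority 8-5-3: well-formed.
(b) sonority 6-4-2: well-formed.
(c) sonority 3-3-3: well-formed.
(d) sonority 4-3-2: well-formed.
(e) sonority 8-1: well-formed.

5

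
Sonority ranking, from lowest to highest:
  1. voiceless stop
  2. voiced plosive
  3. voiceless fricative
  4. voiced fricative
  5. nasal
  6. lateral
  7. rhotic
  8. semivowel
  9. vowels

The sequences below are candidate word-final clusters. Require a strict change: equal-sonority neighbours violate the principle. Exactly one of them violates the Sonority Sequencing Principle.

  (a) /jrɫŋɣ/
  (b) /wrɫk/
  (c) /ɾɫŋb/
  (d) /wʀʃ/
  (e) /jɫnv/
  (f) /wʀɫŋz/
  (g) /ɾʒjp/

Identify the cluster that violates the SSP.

(a) 8-7-6-5-4 → obeys
(b) 8-7-6-1 → obeys
(c) 7-6-5-2 → obeys
(d) 8-7-3 → obeys
(e) 8-6-5-4 → obeys
(f) 8-7-6-5-4 → obeys
(g) 7-4-8-1 → violates

g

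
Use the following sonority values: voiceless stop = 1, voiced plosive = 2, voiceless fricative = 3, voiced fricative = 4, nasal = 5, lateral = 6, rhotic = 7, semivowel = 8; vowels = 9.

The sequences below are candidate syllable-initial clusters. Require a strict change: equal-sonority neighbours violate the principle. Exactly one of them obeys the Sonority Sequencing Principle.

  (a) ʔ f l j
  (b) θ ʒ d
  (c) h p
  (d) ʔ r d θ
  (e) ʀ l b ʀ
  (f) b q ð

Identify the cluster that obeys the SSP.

a

(a) sonority 1-3-6-8: well-formed.
(b) sonority 3-4-2: ill-formed.
(c) sonority 3-1: ill-formed.
(d) sonority 1-7-2-3: ill-formed.
(e) sonority 7-6-2-7: ill-formed.
(f) sonority 2-1-4: ill-formed.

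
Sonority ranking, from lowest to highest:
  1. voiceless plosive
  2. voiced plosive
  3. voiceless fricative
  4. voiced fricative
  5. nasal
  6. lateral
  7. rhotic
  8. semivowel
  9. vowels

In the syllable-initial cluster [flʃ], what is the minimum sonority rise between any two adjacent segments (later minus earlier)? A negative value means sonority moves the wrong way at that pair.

-3

/f/ is a voiceless fricative (sonority 3).
/l/ is a lateral (sonority 6).
/ʃ/ is a voiceless fricative (sonority 3).
/f/→/l/: change +3.
/l/→/ʃ/: change -3.
Minimum = -3.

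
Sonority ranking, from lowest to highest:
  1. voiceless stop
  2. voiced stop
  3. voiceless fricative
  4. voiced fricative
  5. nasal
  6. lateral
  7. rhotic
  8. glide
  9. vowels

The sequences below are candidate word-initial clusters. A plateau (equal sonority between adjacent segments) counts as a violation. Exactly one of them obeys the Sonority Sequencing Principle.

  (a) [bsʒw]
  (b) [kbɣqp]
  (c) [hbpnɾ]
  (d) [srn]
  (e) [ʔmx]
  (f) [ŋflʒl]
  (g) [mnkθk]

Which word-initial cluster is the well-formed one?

a

(a) [bsʒw]: profile 2-3-4-8 — obeys.
(b) [kbɣqp]: profile 1-2-4-1-1 — violates.
(c) [hbpnɾ]: profile 3-2-1-5-7 — violates.
(d) [srn]: profile 3-7-5 — violates.
(e) [ʔmx]: profile 1-5-3 — violates.
(f) [ŋflʒl]: profile 5-3-6-4-6 — violates.
(g) [mnkθk]: profile 5-5-1-3-1 — violates.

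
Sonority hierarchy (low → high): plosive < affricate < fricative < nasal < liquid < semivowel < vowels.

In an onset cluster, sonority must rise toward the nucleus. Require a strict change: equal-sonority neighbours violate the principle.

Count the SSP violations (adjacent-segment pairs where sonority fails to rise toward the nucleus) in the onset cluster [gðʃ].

1

/g/: plosive = 1.
/ð/: fricative = 3.
/ʃ/: fricative = 3.
/g/→/ð/: 1→3 (rises) — ok.
/ð/→/ʃ/: 3→3 (plateau) — violation.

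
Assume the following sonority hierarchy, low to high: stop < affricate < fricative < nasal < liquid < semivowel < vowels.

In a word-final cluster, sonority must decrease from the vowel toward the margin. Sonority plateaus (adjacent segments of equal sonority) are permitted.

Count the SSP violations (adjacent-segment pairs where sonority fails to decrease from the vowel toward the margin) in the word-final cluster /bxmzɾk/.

3

/b/ — stop, sonority 1.
/x/ — fricative, sonority 3.
/m/ — nasal, sonority 4.
/z/ — fricative, sonority 3.
/ɾ/ — liquid, sonority 5.
/k/ — stop, sonority 1.
/b/→/x/: 1→3 (does not fall) — violation.
/x/→/m/: 3→4 (does not fall) — violation.
/m/→/z/: 4→3 (falls) — ok.
/z/→/ɾ/: 3→5 (does not fall) — violation.
/ɾ/→/k/: 5→1 (falls) — ok.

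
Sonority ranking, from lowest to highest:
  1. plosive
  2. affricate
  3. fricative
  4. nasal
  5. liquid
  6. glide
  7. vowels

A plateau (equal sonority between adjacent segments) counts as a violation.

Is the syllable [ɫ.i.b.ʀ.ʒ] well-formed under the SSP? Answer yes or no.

Onset: /ɫ/ is a liquid (sonority 5); then the nucleus /i/ (sonority 7).
Onset profile 5-7 — rises to the nucleus.
Coda: /b/ is a plosive (sonority 1), /ʀ/ is a liquid (sonority 5), /ʒ/ is a fricative (sonority 3).
Coda profile 7-1-5-3 — does not strictly fall throughout.

no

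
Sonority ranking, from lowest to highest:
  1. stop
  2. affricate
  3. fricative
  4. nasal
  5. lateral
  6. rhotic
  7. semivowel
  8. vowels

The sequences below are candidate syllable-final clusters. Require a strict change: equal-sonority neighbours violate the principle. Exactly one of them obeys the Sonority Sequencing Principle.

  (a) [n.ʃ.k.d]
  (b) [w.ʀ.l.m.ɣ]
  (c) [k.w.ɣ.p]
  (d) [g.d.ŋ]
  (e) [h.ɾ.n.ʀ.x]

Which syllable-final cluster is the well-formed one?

(a) [n.ʃ.k.d]: profile 4-3-1-1 — violates.
(b) [w.ʀ.l.m.ɣ]: profile 7-6-5-4-3 — obeys.
(c) [k.w.ɣ.p]: profile 1-7-3-1 — violates.
(d) [g.d.ŋ]: profile 1-1-4 — violates.
(e) [h.ɾ.n.ʀ.x]: profile 3-6-4-6-3 — violates.

b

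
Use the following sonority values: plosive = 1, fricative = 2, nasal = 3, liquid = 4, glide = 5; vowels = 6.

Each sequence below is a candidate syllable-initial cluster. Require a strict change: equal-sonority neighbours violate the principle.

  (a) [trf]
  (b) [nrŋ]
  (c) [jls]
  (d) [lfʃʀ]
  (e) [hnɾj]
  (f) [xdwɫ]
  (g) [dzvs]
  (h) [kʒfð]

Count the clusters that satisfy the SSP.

(a) 1-4-2 → violates
(b) 3-4-3 → violates
(c) 5-4-2 → violates
(d) 4-2-2-4 → violates
(e) 2-3-4-5 → obeys
(f) 2-1-5-4 → violates
(g) 1-2-2-2 → violates
(h) 1-2-2-2 → violates

1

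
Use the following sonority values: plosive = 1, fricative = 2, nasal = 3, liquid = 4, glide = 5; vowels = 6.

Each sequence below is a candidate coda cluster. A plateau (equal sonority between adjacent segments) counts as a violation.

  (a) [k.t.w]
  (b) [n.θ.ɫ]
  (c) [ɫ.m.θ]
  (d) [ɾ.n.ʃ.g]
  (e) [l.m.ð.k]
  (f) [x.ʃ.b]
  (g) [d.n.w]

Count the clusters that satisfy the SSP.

3

(a) [k.t.w]: profile 1-1-5 — violates.
(b) [n.θ.ɫ]: profile 3-2-4 — violates.
(c) [ɫ.m.θ]: profile 4-3-2 — obeys.
(d) [ɾ.n.ʃ.g]: profile 4-3-2-1 — obeys.
(e) [l.m.ð.k]: profile 4-3-2-1 — obeys.
(f) [x.ʃ.b]: profile 2-2-1 — violates.
(g) [d.n.w]: profile 1-3-5 — violates.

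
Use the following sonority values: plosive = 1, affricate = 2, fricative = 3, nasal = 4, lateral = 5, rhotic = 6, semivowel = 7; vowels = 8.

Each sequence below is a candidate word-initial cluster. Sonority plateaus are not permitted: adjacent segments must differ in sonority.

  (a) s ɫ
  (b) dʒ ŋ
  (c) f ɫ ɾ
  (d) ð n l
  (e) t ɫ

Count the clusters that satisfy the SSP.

5

(a) s ɫ: profile 3-5 — obeys.
(b) dʒ ŋ: profile 2-4 — obeys.
(c) f ɫ ɾ: profile 3-5-6 — obeys.
(d) ð n l: profile 3-4-5 — obeys.
(e) t ɫ: profile 1-5 — obeys.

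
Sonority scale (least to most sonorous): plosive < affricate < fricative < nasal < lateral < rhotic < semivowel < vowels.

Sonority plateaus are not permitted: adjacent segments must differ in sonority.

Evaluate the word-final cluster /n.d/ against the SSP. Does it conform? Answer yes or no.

yes

/n/ — nasal, sonority 4.
/d/ — plosive, sonority 1.
The profile 4-1 strictly falls, so the word-final cluster satisfies the SSP.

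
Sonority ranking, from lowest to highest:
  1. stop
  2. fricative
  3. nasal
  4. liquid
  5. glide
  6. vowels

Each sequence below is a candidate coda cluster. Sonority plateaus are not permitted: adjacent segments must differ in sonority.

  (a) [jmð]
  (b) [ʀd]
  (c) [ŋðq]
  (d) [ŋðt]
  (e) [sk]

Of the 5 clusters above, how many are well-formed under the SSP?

(a) sonority 5-3-2: well-formed.
(b) sonority 4-1: well-formed.
(c) sonority 3-2-1: well-formed.
(d) sonority 3-2-1: well-formed.
(e) sonority 2-1: well-formed.

5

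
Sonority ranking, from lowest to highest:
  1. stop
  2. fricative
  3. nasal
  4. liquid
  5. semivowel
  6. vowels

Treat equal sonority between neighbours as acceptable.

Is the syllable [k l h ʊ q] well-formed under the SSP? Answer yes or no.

Onset: /k/ is a stop (sonority 1), /l/ is a liquid (sonority 4), /h/ is a fricative (sonority 2); then the nucleus /ʊ/ (sonority 6).
Onset profile 1-4-2-6 — does not rise throughout.
Coda: /q/ is a stop (sonority 1).
Coda profile 6-1 — falls from the nucleus.

no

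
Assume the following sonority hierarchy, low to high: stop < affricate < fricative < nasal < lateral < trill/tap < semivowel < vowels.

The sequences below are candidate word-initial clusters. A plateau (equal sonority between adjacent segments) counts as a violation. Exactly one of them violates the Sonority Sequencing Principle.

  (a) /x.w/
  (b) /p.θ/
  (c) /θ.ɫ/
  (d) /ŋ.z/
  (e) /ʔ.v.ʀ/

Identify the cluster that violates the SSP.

(a) sonority 3-7: well-formed.
(b) sonority 1-3: well-formed.
(c) sonority 3-5: well-formed.
(d) sonority 4-3: ill-formed.
(e) sonority 1-3-6: well-formed.

d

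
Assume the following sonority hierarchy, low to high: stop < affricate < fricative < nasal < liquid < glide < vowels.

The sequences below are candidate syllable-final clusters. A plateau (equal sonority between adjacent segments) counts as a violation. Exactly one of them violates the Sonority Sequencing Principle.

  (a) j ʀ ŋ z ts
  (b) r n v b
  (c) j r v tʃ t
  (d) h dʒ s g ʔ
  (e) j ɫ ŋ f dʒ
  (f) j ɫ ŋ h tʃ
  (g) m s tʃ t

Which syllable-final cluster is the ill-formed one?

d

(a) sonority 6-5-4-3-2: well-formed.
(b) sonority 5-4-3-1: well-formed.
(c) sonority 6-5-3-2-1: well-formed.
(d) sonority 3-2-3-1-1: ill-formed.
(e) sonority 6-5-4-3-2: well-formed.
(f) sonority 6-5-4-3-2: well-formed.
(g) sonority 4-3-2-1: well-formed.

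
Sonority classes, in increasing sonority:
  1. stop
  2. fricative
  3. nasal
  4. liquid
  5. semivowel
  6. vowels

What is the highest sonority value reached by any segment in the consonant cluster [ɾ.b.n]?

/ɾ/ — liquid, sonority 4.
/b/ — stop, sonority 1.
/n/ — nasal, sonority 3.
The maximum is 4.

4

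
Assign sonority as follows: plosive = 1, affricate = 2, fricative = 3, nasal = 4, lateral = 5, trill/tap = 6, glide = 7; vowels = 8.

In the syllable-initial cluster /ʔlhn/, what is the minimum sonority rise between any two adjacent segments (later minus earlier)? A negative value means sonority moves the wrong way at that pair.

/ʔ/ is a plosive (sonority 1).
/l/ is a lateral (sonority 5).
/h/ is a fricative (sonority 3).
/n/ is a nasal (sonority 4).
/ʔ/→/l/: change +4.
/l/→/h/: change -2.
/h/→/n/: change +1.
Minimum = -2.

-2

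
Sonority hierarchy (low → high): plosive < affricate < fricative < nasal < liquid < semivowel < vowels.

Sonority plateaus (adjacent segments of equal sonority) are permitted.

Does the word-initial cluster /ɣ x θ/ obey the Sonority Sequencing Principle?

yes

/ɣ/ — fricative, sonority 3.
/x/ — fricative, sonority 3.
/θ/ — fricative, sonority 3.
The profile 3-3-3 is non-decreasing (plateaus allowed), so the word-initial cluster satisfies the SSP.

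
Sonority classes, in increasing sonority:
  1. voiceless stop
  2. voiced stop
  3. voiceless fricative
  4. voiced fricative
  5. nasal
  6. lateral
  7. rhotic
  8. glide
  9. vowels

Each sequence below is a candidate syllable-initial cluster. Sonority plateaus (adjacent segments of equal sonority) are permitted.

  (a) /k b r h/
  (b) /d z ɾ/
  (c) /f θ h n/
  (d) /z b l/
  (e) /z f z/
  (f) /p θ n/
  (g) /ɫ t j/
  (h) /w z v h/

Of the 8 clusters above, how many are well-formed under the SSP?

(a) 1-2-7-3 → violates
(b) 2-4-7 → obeys
(c) 3-3-3-5 → obeys
(d) 4-2-6 → violates
(e) 4-3-4 → violates
(f) 1-3-5 → obeys
(g) 6-1-8 → violates
(h) 8-4-4-3 → violates

3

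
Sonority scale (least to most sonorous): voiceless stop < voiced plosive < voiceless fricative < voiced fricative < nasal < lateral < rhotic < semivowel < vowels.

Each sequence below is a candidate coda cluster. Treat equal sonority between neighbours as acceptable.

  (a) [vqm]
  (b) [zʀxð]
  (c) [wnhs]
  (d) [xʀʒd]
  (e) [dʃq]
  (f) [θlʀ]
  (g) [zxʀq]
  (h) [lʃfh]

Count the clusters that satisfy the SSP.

2

(a) [vqm]: profile 4-1-5 — violates.
(b) [zʀxð]: profile 4-7-3-4 — violates.
(c) [wnhs]: profile 8-5-3-3 — obeys.
(d) [xʀʒd]: profile 3-7-4-2 — violates.
(e) [dʃq]: profile 2-3-1 — violates.
(f) [θlʀ]: profile 3-6-7 — violates.
(g) [zxʀq]: profile 4-3-7-1 — violates.
(h) [lʃfh]: profile 6-3-3-3 — obeys.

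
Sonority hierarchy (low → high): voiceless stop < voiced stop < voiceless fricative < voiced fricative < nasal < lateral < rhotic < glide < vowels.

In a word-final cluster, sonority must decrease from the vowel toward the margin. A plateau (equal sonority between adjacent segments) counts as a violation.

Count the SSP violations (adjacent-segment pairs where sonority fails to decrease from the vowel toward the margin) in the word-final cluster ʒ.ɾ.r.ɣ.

/ʒ/ — voiced fricative, sonority 4.
/ɾ/ — rhotic, sonority 7.
/r/ — rhotic, sonority 7.
/ɣ/ — voiced fricative, sonority 4.
/ʒ/→/ɾ/: 4→7 (does not fall) — violation.
/ɾ/→/r/: 7→7 (plateau) — violation.
/r/→/ɣ/: 7→4 (falls) — ok.

2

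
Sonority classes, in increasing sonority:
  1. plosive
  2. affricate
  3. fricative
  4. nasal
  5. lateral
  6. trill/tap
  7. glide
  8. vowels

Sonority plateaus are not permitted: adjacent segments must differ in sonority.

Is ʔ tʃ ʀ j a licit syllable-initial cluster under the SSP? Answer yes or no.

/ʔ/ is a plosive (sonority 1).
/tʃ/ is an affricate (sonority 2).
/ʀ/ is a trill/tap (sonority 6).
/j/ is a glide (sonority 7).
The profile 1-2-6-7 strictly rises, so the syllable-initial cluster satisfies the SSP.

yes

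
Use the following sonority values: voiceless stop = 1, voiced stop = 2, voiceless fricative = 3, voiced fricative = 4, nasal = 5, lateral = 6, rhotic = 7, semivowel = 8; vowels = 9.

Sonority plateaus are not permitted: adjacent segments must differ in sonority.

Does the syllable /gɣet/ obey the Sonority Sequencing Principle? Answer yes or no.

Onset: /g/ is a voiced stop (sonority 2), /ɣ/ is a voiced fricative (sonority 4); then the nucleus /e/ (sonority 9).
Onset profile 2-4-9 — rises to the nucleus.
Coda: /t/ is a voiceless stop (sonority 1).
Coda profile 9-1 — falls from the nucleus.

yes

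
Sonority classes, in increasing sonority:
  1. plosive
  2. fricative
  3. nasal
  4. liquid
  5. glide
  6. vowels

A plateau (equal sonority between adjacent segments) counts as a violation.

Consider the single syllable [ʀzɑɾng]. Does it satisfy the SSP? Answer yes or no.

no

Onset: /ʀ/ is a liquid (sonority 4), /z/ is a fricative (sonority 2); then the nucleus /ɑ/ (sonority 6).
Onset profile 4-2-6 — does not strictly rise throughout.
Coda: /ɾ/ is a liquid (sonority 4), /n/ is a nasal (sonority 3), /g/ is a plosive (sonority 1).
Coda profile 6-4-3-1 — falls from the nucleus.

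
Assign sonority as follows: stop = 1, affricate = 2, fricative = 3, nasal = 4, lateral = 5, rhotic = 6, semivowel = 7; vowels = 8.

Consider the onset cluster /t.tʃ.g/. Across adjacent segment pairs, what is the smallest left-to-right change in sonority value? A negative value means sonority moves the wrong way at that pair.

-1

/t/ — stop, sonority 1.
/tʃ/ — affricate, sonority 2.
/g/ — stop, sonority 1.
/t/→/tʃ/: change +1.
/tʃ/→/g/: change -1.
Minimum = -1.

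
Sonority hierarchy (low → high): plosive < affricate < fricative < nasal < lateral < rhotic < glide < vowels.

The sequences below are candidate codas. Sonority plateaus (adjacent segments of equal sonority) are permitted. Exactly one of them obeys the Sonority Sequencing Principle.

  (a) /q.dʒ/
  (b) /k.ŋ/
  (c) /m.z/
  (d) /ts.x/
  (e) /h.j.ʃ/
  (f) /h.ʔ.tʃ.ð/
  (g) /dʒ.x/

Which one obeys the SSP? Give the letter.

(a) /q.dʒ/: profile 1-2 — violates.
(b) /k.ŋ/: profile 1-4 — violates.
(c) /m.z/: profile 4-3 — obeys.
(d) /ts.x/: profile 2-3 — violates.
(e) /h.j.ʃ/: profile 3-7-3 — violates.
(f) /h.ʔ.tʃ.ð/: profile 3-1-2-3 — violates.
(g) /dʒ.x/: profile 2-3 — violates.

c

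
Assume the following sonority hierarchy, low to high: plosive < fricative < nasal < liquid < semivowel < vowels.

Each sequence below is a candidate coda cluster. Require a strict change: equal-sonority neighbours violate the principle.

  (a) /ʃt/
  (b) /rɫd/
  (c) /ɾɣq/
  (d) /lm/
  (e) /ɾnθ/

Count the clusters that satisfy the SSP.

(a) /ʃt/: profile 2-1 — obeys.
(b) /rɫd/: profile 4-4-1 — violates.
(c) /ɾɣq/: profile 4-2-1 — obeys.
(d) /lm/: profile 4-3 — obeys.
(e) /ɾnθ/: profile 4-3-2 — obeys.

4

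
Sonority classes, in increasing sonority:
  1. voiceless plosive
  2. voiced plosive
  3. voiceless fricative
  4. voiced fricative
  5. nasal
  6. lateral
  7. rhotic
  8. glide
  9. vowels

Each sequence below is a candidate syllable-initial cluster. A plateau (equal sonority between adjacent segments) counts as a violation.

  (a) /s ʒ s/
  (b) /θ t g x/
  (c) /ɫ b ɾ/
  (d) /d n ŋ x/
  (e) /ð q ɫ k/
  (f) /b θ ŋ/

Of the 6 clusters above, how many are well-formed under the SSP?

(a) 3-4-3 → violates
(b) 3-1-2-3 → violates
(c) 6-2-7 → violates
(d) 2-5-5-3 → violates
(e) 4-1-6-1 → violates
(f) 2-3-5 → obeys

1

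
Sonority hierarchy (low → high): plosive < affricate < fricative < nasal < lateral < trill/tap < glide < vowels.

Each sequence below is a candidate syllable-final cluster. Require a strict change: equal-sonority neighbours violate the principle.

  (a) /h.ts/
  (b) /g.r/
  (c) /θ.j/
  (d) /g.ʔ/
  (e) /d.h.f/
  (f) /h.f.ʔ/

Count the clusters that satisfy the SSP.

1

(a) /h.ts/: profile 3-2 — obeys.
(b) /g.r/: profile 1-6 — violates.
(c) /θ.j/: profile 3-7 — violates.
(d) /g.ʔ/: profile 1-1 — violates.
(e) /d.h.f/: profile 1-3-3 — violates.
(f) /h.f.ʔ/: profile 3-3-1 — violates.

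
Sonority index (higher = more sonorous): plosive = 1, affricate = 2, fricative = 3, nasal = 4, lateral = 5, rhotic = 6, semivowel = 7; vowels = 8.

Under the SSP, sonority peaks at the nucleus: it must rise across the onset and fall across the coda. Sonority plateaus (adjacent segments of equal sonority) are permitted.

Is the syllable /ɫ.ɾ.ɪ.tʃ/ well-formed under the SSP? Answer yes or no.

yes

Onset: /ɫ/ is a lateral (sonority 5), /ɾ/ is a rhotic (sonority 6); then the nucleus /ɪ/ (sonority 8).
Onset profile 5-6-8 — rises to the nucleus.
Coda: /tʃ/ is an affricate (sonority 2).
Coda profile 8-2 — falls from the nucleus.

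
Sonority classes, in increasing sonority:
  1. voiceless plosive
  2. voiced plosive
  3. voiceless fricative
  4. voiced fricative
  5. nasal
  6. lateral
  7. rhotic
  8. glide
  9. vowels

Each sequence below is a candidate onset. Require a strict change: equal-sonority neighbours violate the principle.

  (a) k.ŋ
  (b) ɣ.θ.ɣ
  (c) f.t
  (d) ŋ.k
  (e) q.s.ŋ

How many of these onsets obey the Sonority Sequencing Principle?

2

(a) sonority 1-5: well-formed.
(b) sonority 4-3-4: ill-formed.
(c) sonority 3-1: ill-formed.
(d) sonority 5-1: ill-formed.
(e) sonority 1-3-5: well-formed.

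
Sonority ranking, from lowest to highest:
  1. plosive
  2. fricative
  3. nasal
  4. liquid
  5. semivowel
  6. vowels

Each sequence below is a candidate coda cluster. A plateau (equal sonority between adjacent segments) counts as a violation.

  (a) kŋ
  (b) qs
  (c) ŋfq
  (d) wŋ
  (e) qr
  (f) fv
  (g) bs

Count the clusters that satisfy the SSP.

2

(a) 1-3 → violates
(b) 1-2 → violates
(c) 3-2-1 → obeys
(d) 5-3 → obeys
(e) 1-4 → violates
(f) 2-2 → violates
(g) 1-2 → violates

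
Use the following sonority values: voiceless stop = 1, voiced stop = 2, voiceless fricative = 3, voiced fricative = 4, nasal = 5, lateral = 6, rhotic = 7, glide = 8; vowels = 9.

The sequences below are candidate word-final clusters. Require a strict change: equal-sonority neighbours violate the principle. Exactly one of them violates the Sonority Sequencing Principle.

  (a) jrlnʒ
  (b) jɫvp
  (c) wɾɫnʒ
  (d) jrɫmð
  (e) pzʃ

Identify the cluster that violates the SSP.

e

(a) jrlnʒ: profile 8-7-6-5-4 — obeys.
(b) jɫvp: profile 8-6-4-1 — obeys.
(c) wɾɫnʒ: profile 8-7-6-5-4 — obeys.
(d) jrɫmð: profile 8-7-6-5-4 — obeys.
(e) pzʃ: profile 1-4-3 — violates.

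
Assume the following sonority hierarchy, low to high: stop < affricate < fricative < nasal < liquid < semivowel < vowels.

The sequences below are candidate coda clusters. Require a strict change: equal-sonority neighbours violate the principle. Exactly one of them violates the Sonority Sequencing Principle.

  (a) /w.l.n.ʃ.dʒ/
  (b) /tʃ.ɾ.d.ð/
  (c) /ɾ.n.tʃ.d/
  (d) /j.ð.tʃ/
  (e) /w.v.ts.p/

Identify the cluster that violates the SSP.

b

(a) sonority 6-5-4-3-2: well-formed.
(b) sonority 2-5-1-3: ill-formed.
(c) sonority 5-4-2-1: well-formed.
(d) sonority 6-3-2: well-formed.
(e) sonority 6-3-2-1: well-formed.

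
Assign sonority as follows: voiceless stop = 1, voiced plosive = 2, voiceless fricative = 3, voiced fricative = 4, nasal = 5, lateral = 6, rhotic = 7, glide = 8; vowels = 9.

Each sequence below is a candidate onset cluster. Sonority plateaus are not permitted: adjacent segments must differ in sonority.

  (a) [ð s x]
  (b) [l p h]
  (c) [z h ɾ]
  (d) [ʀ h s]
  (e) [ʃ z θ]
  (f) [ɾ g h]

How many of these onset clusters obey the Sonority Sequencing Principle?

0

(a) [ð s x]: profile 4-3-3 — violates.
(b) [l p h]: profile 6-1-3 — violates.
(c) [z h ɾ]: profile 4-3-7 — violates.
(d) [ʀ h s]: profile 7-3-3 — violates.
(e) [ʃ z θ]: profile 3-4-3 — violates.
(f) [ɾ g h]: profile 7-2-3 — violates.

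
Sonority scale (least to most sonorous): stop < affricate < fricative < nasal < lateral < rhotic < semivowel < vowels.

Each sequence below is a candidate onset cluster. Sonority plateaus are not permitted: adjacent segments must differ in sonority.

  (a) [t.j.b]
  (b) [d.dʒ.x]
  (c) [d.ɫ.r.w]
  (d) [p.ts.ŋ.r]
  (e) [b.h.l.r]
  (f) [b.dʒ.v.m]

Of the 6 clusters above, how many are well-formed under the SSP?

5

(a) [t.j.b]: profile 1-7-1 — violates.
(b) [d.dʒ.x]: profile 1-2-3 — obeys.
(c) [d.ɫ.r.w]: profile 1-5-6-7 — obeys.
(d) [p.ts.ŋ.r]: profile 1-2-4-6 — obeys.
(e) [b.h.l.r]: profile 1-3-5-6 — obeys.
(f) [b.dʒ.v.m]: profile 1-2-3-4 — obeys.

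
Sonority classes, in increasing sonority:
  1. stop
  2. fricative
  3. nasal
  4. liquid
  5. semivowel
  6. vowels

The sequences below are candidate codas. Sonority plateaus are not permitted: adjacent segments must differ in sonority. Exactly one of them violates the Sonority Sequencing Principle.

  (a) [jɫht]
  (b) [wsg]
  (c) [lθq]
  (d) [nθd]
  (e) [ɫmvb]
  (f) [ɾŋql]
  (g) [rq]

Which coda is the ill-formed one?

(a) [jɫht]: profile 5-4-2-1 — obeys.
(b) [wsg]: profile 5-2-1 — obeys.
(c) [lθq]: profile 4-2-1 — obeys.
(d) [nθd]: profile 3-2-1 — obeys.
(e) [ɫmvb]: profile 4-3-2-1 — obeys.
(f) [ɾŋql]: profile 4-3-1-4 — violates.
(g) [rq]: profile 4-1 — obeys.

f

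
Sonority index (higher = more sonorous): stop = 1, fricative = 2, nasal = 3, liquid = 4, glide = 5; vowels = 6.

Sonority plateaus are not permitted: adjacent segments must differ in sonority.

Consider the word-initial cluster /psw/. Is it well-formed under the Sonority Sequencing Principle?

yes

/p/ — stop, sonority 1.
/s/ — fricative, sonority 2.
/w/ — glide, sonority 5.
The profile 1-2-5 strictly rises, so the word-initial cluster satisfies the SSP.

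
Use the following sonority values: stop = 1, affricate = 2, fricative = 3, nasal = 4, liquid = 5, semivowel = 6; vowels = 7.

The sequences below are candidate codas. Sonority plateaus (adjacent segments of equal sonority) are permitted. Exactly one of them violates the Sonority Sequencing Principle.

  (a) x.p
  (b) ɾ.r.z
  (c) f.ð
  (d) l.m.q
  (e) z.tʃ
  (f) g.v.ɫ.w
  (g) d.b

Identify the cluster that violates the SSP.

(a) 3-1 → obeys
(b) 5-5-3 → obeys
(c) 3-3 → obeys
(d) 5-4-1 → obeys
(e) 3-2 → obeys
(f) 1-3-5-6 → violates
(g) 1-1 → obeys

f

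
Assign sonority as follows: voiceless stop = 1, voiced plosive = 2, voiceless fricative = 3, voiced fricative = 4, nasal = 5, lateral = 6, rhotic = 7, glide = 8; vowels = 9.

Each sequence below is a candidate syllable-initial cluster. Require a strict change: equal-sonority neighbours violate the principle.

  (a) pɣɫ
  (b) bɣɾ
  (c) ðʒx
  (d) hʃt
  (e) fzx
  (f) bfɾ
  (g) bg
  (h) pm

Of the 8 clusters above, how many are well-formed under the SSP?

4

(a) 1-4-6 → obeys
(b) 2-4-7 → obeys
(c) 4-4-3 → violates
(d) 3-3-1 → violates
(e) 3-4-3 → violates
(f) 2-3-7 → obeys
(g) 2-2 → violates
(h) 1-5 → obeys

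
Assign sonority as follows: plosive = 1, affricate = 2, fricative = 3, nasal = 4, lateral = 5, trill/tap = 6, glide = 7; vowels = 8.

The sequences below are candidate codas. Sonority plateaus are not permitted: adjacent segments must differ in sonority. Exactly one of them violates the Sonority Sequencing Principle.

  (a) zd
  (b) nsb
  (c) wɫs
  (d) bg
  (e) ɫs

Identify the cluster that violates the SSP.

(a) sonority 3-1: well-formed.
(b) sonority 4-3-1: well-formed.
(c) sonority 7-5-3: well-formed.
(d) sonority 1-1: ill-formed.
(e) sonority 5-3: well-formed.

d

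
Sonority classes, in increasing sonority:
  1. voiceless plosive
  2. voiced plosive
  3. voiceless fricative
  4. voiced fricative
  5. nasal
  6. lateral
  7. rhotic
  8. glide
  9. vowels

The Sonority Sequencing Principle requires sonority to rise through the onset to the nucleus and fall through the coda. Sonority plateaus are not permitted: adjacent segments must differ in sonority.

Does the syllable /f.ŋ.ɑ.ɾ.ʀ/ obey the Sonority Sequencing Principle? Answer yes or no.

Onset: /f/ is a voiceless fricative (sonority 3), /ŋ/ is a nasal (sonority 5); then the nucleus /ɑ/ (sonority 9).
Onset profile 3-5-9 — rises to the nucleus.
Coda: /ɾ/ is a rhotic (sonority 7), /ʀ/ is a rhotic (sonority 7).
Coda profile 9-7-7 — does not strictly fall throughout.

no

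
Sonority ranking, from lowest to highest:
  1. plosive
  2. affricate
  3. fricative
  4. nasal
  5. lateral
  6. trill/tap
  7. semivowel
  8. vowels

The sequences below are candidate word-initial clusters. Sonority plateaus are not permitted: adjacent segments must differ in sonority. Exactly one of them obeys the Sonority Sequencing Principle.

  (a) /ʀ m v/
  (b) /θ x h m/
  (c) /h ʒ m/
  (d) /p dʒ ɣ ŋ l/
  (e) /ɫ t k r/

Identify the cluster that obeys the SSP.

(a) /ʀ m v/: profile 6-4-3 — violates.
(b) /θ x h m/: profile 3-3-3-4 — violates.
(c) /h ʒ m/: profile 3-3-4 — violates.
(d) /p dʒ ɣ ŋ l/: profile 1-2-3-4-5 — obeys.
(e) /ɫ t k r/: profile 5-1-1-6 — violates.

d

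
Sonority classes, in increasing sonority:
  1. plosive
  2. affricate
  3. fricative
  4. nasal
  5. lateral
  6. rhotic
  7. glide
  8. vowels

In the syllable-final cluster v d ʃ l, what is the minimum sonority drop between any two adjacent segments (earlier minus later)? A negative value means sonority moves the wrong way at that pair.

-2

/v/: fricative = 3.
/d/: plosive = 1.
/ʃ/: fricative = 3.
/l/: lateral = 5.
/v/→/d/: change +2.
/d/→/ʃ/: change -2.
/ʃ/→/l/: change -2.
Minimum = -2.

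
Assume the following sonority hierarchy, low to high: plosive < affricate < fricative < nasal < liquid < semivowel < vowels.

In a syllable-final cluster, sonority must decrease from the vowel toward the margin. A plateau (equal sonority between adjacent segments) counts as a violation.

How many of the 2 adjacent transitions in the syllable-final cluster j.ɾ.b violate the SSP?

/j/ is a semivowel (sonority 6).
/ɾ/ is a liquid (sonority 5).
/b/ is a plosive (sonority 1).
/j/→/ɾ/: 6→5 (falls) — ok.
/ɾ/→/b/: 5→1 (falls) — ok.

0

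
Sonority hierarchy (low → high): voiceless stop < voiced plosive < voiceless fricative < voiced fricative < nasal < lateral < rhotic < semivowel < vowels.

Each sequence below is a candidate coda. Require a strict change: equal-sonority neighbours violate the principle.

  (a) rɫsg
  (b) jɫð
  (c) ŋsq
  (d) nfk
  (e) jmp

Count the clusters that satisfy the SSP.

(a) 7-6-3-2 → obeys
(b) 8-6-4 → obeys
(c) 5-3-1 → obeys
(d) 5-3-1 → obeys
(e) 8-5-1 → obeys

5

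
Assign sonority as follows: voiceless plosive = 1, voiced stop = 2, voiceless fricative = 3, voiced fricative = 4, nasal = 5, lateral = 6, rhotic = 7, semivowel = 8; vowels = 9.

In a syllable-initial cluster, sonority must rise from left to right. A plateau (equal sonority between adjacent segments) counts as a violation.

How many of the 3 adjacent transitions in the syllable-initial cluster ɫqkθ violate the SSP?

/ɫ/: lateral = 6.
/q/: voiceless plosive = 1.
/k/: voiceless plosive = 1.
/θ/: voiceless fricative = 3.
/ɫ/→/q/: 6→1 (does not rise) — violation.
/q/→/k/: 1→1 (plateau) — violation.
/k/→/θ/: 1→3 (rises) — ok.

2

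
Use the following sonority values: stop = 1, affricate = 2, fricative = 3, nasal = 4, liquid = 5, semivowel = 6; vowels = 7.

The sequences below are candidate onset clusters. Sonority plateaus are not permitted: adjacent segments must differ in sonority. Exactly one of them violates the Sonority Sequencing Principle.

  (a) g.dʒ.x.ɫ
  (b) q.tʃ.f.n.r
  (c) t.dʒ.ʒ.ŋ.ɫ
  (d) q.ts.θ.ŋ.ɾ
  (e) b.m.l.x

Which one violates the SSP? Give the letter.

e

(a) g.dʒ.x.ɫ: profile 1-2-3-5 — obeys.
(b) q.tʃ.f.n.r: profile 1-2-3-4-5 — obeys.
(c) t.dʒ.ʒ.ŋ.ɫ: profile 1-2-3-4-5 — obeys.
(d) q.ts.θ.ŋ.ɾ: profile 1-2-3-4-5 — obeys.
(e) b.m.l.x: profile 1-4-5-3 — violates.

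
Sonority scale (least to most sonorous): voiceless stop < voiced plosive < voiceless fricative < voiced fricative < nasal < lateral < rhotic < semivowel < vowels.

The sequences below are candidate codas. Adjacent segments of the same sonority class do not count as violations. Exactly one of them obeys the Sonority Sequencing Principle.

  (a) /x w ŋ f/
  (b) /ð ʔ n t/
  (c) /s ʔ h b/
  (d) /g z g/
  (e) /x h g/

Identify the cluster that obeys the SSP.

(a) sonority 3-8-5-3: ill-formed.
(b) sonority 4-1-5-1: ill-formed.
(c) sonority 3-1-3-2: ill-formed.
(d) sonority 2-4-2: ill-formed.
(e) sonority 3-3-2: well-formed.

e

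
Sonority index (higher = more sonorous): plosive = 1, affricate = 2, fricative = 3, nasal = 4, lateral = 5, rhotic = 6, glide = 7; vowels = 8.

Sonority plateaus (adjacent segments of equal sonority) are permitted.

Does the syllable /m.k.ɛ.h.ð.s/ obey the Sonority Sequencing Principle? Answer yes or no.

Onset: /m/ is a nasal (sonority 4), /k/ is a plosive (sonority 1); then the nucleus /ɛ/ (sonority 8).
Onset profile 4-1-8 — does not rise throughout.
Coda: /h/ is a fricative (sonority 3), /ð/ is a fricative (sonority 3), /s/ is a fricative (sonority 3).
Coda profile 8-3-3-3 — falls from the nucleus.

no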